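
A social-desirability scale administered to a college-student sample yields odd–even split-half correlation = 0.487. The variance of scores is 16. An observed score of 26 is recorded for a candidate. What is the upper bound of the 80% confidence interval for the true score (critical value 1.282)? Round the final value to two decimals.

29.01

σ = 16^(1/2) = 4.00000
Full-length reliability (Spearman-Brown) = 2(0.487)/(1+0.487) ≈ 0.65501
SEM = 4.00000 * √(1 − 0.65501) = 4.00000 * √0.34499 ≈ 4.00000 * 0.58736 ≈ 2.34943
Margin = 1.282 * 2.34943 ≈ 3.01197
Upper bound: 26 + 3.01197 = 29.01197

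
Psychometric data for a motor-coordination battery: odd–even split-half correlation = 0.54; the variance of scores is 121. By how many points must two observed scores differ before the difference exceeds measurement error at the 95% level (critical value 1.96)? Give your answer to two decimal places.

SD = √121 ≈ 11.000
Spearman-Brown: r = 2(0.54) / (1 + 0.54) = 1.080 / 1.540 ≈ 0.701
The standard error of measurement is 11.000*√(1 − 0.701) ≈ 11.000*0.547 ≈ 6.012.
SE_diff = √2 * SEM ≈ 8.502
Minimum reliable difference = 1.96 * SE_diff ≈ 1.96 * 8.502 ≈ 16.664

16.66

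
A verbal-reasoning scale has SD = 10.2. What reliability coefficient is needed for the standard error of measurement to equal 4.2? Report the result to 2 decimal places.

r = 1 − (SEM / SD)² = 1 − (4.200 / 10.2)² ≈ 1 − 0.170 ≈ 0.830

0.83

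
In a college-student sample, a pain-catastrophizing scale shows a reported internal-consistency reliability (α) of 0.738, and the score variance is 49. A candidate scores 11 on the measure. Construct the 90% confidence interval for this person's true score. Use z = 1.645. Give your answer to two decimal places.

SD = √49 ≈ 7.00000
SEM = 7.00000 * √(1 − 0.73800) = 7.00000 * √0.26200 ≈ 7.00000 * 0.51186 ≈ 3.58302
1.645 * SEM ≈ 5.89406
CI = 11 ± 5.89406 → [5.10594, 16.89406]

[5.11, 16.89]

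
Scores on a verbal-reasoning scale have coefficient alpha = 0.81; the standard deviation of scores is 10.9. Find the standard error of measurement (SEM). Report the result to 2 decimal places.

4.75

The standard error of measurement is 10.900·√(1 − 0.810) ≈ 10.900·0.436 ≈ 4.751.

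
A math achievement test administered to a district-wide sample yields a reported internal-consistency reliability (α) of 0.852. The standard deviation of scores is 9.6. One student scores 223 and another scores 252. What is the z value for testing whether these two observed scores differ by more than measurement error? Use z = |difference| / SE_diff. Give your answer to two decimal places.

SEM = 9.600 × √(1 − 0.852) = 9.600 × √0.148 ≈ 9.600 × 0.385 ≈ 3.693
SE_diff = SEM × √2 ≈ 3.693 × 1.414 ≈ 5.223
z = 29 / 5.223 ≈ 5.552

5.55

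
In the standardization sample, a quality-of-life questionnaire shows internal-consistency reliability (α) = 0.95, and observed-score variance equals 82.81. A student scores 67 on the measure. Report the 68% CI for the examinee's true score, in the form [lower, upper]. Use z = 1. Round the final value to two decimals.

σ = 82.81^(1/2) = 9.1000
SEM = 9.1000 * √(1 − 0.9500) = 9.1000 * √0.0500 ≈ 9.1000 * 0.2236 ≈ 2.0348
1 * SEM ≈ 2.0348
68% CI: 67 ± 2.0348 = [64.9652, 69.0348]

[64.97, 69.03]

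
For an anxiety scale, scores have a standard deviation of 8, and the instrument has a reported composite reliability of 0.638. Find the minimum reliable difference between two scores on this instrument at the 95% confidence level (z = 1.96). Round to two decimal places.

SEM = 8.000 * √(1 − 0.638) = 8.000 * √0.362 ≃ 8.000 * 0.602 ≃ 4.813
SE_diff = √2 * SEM ≃ 6.807
Minimum reliable difference = 1.96 * SE_diff ≃ 1.96 * 6.807 ≃ 13.342

13.34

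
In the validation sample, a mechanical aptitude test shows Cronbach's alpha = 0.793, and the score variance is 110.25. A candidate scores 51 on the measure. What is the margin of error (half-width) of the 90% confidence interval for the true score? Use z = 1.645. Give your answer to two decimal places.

SD = √110.25 ≈ 10.500
SEM = 10.500*√(1 − 0.793) ≈ 4.777
Half-width = 1.645*4.777 ≈ 7.859

7.86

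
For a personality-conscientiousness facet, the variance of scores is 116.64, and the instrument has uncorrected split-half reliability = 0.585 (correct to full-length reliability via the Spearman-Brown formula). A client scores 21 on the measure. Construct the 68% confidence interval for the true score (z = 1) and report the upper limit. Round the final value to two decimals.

26.53

σ = 116.64^(1/2) = 10.80000
r_full = 2·0.585 / (1 + 0.585) ≈ 0.73817
SEM = 10.80000 × √(1 − 0.73817) = 10.80000 × √0.26183 ≈ 10.80000 × 0.51169 ≈ 5.52628
1 × SEM ≈ 5.52628
Upper bound: 21 + 5.52628 = 26.52628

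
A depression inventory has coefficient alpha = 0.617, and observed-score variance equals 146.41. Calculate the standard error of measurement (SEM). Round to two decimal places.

7.49

SD = √146.41 ≈ 12.1000
SEM = 12.1000·√(1 − 0.6170) ≈ 7.4883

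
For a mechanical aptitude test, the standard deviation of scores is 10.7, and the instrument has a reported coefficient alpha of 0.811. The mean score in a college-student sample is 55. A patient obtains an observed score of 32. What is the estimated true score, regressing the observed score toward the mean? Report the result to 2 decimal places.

36.35

T̂ = 0.811(32) + 0.189(55) ≃ 36.347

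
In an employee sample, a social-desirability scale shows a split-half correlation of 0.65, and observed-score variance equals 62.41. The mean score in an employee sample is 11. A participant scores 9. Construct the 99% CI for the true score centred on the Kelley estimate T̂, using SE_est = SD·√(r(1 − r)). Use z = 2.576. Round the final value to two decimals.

[1.10, 17.74]

σ = 62.41^(1/2) = 7.9000
Full-length reliability (Spearman-Brown) = 2(0.65)/(1+0.65) ≈ 0.7879
Estimated true score = 0.7879·9 + (1 − 0.7879)·11 ≈ 9.4242
SE_est = SD · √(r(1 − r)) = 7.9000 · √0.1671 ≈ 7.9000 · 0.4088 ≈ 3.2296
CI = 9.4242 ± 2.576 · 3.2296 → [1.1048, 17.7437]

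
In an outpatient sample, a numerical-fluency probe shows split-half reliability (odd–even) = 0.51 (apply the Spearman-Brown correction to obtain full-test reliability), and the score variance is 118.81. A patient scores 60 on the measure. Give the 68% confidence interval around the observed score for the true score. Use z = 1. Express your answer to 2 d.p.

[53.79, 66.21]

SD = √118.81 ≈ 10.900
Full-length reliability (Spearman-Brown) = 2(0.51)/(1+0.51) ≈ 0.675
The standard error of measurement is 10.900*√(1 − 0.675) ≈ 10.900*0.570 ≈ 6.209.
1 * SEM ≈ 6.209
CI = 60 ± 6.209 → [53.791, 66.209]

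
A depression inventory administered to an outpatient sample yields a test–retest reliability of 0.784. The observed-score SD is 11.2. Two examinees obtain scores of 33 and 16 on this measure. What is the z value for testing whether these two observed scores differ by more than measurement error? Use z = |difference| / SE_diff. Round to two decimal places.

SEM = 11.20000 · √(1 − 0.78400) = 11.20000 · √0.21600 ≈ 11.20000 · 0.46476 ≈ 5.20529
SE_diff = SEM · √2 ≈ 5.20529 · 1.41421 ≈ 7.36139
z = |33 − 16| / 7.36139 = 17 / 7.36139 ≈ 2.30935

2.31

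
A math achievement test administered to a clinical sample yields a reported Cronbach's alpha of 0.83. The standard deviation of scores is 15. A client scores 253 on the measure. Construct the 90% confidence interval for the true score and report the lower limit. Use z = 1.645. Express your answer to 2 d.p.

242.83

SEM = 15.0000 × √(1 − 0.8300) = 15.0000 × √0.1700 ≃ 15.0000 × 0.4123 ≃ 6.1847
Half-width = 1.645×6.1847 ≃ 10.1738
Lower bound: 253 − 10.1738 = 242.8262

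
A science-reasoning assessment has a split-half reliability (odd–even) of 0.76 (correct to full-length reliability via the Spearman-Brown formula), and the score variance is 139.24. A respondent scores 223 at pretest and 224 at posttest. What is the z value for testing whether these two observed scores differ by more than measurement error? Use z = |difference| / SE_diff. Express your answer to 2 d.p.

0.16

SD = √139.24 = 11.8000
r_full = 2·0.76 / (1 + 0.76) ≈ 0.8636
SEM = 11.8000*√(1 − 0.8636) ≈ 4.3574
Standard error of the difference = 4.3574·√2 ≈ 6.1623
z = |223 − 224| / 6.1623 = 1 / 6.1623 ≈ 0.1623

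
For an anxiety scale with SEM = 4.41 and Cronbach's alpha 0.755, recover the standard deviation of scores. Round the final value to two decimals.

σ = SEM·(1 − r)^(−1/2) ≈ 4.41*2.020 ≈ 8.910

8.91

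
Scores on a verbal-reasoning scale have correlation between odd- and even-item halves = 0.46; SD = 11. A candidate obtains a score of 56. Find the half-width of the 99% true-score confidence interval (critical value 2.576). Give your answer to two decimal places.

17.23

r_full = 2·0.46 / (1 + 0.46) ≈ 0.6301
SEM = 11.0000 × √(1 − 0.6301) = 11.0000 × √0.3699 ≈ 11.0000 × 0.6082 ≈ 6.6898
Half-width = 2.576×6.6898 ≈ 17.2329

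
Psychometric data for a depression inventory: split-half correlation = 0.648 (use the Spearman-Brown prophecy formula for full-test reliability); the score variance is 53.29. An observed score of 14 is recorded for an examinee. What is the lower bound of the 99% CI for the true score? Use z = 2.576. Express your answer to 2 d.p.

5.31

SD = √53.29 ≃ 7.300
Spearman-Brown: r = 2(0.648) / (1 + 0.648) = 1.296 / 1.648 ≃ 0.786
SEM = 7.300×√(1 − 0.786) ≃ 3.374
Margin = 2.576 × 3.374 ≃ 8.691
Lower bound: 14 − 8.691 = 5.309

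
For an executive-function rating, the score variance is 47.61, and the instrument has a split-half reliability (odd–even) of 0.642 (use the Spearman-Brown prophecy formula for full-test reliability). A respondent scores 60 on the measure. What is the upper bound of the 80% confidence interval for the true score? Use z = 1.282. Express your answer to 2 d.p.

SD = √47.61 = 6.90000
Full-length reliability (Spearman-Brown) = 2(0.642)/(1+0.642) ≃ 0.78197
SEM = 6.90000·√(1 − 0.78197) ≃ 3.22184
Margin = 1.282 · 3.22184 ≃ 4.13040
Upper bound: 60 + 4.13040 = 64.13040

64.13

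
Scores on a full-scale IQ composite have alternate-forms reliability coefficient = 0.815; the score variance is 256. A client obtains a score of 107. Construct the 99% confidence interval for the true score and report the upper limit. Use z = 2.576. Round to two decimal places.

124.73

SD = √256 ≈ 16.000
SEM = 16.000 · √(1 − 0.815) = 16.000 · √0.185 ≈ 16.000 · 0.430 ≈ 6.882
Margin = 2.576 · 6.882 ≈ 17.728
Upper bound: 107 + 17.728 = 124.728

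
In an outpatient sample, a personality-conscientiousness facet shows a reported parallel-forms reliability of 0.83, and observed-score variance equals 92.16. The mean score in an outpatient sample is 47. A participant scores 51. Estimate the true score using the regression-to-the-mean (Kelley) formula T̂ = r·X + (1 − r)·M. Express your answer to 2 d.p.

50.32

T̂ = 0.83000(51) + 0.17000(47) ≈ 50.32000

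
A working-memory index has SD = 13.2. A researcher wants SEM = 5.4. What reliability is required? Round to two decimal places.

0.83

r = 1 − (5.400/13.2)² ≈ 1 − 0.167 ≈ 0.833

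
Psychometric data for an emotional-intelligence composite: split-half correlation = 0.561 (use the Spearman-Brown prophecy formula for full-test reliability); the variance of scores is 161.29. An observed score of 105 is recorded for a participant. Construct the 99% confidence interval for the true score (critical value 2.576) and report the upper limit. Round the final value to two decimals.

SD = √161.29 = 12.700
r_full = 2·0.561 / (1 + 0.561) ≈ 0.719
SEM = 12.700·√(1 − 0.719) ≈ 6.735
Margin = 2.576 · 6.735 ≈ 17.349
Upper bound: 105 + 17.349 = 122.349

122.35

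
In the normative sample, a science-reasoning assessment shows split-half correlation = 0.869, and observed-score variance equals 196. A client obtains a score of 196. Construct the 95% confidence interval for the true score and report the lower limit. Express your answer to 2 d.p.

188.74

σ = 196^(1/2) = 14.000
r_full = 2·0.869 / (1 + 0.869) ≃ 0.930
The standard error of measurement is 14.000·√(1 − 0.930) ≃ 14.000·0.265 ≃ 3.706.
1.96 · SEM ≃ 7.265
Lower limit = 196 − 7.265 ≃ 188.735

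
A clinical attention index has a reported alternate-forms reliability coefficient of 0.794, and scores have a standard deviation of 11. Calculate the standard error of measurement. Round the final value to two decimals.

SEM = 11.0000 × √(1 − 0.7940) = 11.0000 × √0.2060 ≈ 11.0000 × 0.4539 ≈ 4.9926

4.99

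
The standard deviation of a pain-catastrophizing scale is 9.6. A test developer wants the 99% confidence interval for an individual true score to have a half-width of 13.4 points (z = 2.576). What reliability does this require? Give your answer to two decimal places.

0.71

Required SEM = 13.4 / 2.576 ≃ 5.20186
r = 1 − (5.20186/9.6)² ≃ 1 − 0.29361 ≃ 0.70639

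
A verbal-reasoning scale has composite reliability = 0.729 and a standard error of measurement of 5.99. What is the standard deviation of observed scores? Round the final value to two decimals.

SD = SEM / √(1 − r) = 5.99 / √0.27100 ≈ 5.99 / 0.52058 ≈ 11.50647

11.51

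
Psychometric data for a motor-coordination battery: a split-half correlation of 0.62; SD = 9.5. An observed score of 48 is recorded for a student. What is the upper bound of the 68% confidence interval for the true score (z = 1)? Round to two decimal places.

52.60

Spearman-Brown: r = 2(0.62) / (1 + 0.62) = 1.240 / 1.620 ≈ 0.765
SEM = 9.500×√(1 − 0.765) ≈ 4.601
Half-width = 1×4.601 ≈ 4.601
Upper limit = 48 + 4.601 ≈ 52.601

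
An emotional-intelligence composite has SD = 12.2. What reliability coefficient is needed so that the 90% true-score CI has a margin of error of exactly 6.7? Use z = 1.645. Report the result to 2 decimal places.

0.89

Required SEM = 6.7 / 1.645 ≈ 4.07295
Required reliability = 1 − (SEM/SD)² = 1 − 0.11145 ≈ 0.88855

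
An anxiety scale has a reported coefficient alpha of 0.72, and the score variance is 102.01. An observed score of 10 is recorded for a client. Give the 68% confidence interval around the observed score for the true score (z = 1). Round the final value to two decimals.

[4.66, 15.34]

σ = 102.01^(1/2) = 10.1000
The standard error of measurement is 10.1000·√(1 − 0.7200) ≃ 10.1000·0.5292 ≃ 5.3444.
Half-width = 1·5.3444 ≃ 5.3444
68% CI: 10 ± 5.3444 = [4.6556, 15.3444]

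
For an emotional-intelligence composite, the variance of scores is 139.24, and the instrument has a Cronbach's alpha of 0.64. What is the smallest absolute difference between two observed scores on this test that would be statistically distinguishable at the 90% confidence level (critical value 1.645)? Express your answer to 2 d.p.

SD = √139.24 = 11.8000
SEM = 11.8000 × √(1 − 0.6400) = 11.8000 × √0.3600 ≃ 11.8000 × 0.6000 ≃ 7.0800
SE_diff = SEM × √2 ≃ 7.0800 × 1.4142 ≃ 10.0126
Minimum reliable difference = 1.645 × SE_diff ≃ 1.645 × 10.0126 ≃ 16.4708

16.47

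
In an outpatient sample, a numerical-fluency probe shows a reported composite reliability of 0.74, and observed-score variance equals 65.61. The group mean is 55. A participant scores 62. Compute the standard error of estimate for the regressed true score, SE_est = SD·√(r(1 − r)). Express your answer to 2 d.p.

SD = √65.61 = 8.100
SE_est = 8.100·√[r(1 − r)] ≈ 3.553

3.55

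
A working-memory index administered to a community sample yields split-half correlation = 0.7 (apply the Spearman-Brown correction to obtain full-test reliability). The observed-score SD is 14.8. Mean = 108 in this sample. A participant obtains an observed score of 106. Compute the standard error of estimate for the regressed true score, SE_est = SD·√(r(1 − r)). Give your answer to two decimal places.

Full-length reliability (Spearman-Brown) = 2(0.7)/(1+0.7) ≈ 0.8235
SE_est = 14.8000×√(0.8235×0.1765) ≈ 5.6421

5.64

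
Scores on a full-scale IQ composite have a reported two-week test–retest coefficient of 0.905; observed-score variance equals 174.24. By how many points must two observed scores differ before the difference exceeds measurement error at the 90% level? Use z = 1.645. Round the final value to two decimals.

9.46

SD = √174.24 = 13.20000
SEM = 13.20000×√(1 − 0.90500) ≈ 4.06851
Standard error of the difference = 4.06851·√2 ≈ 5.75375
Minimum reliable difference = 1.645 × SE_diff ≈ 1.645 × 5.75375 ≈ 9.46491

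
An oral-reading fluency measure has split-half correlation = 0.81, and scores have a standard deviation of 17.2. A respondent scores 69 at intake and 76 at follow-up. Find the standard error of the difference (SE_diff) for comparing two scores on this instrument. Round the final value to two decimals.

r_full = 2·0.81 / (1 + 0.81) ≈ 0.8950
SEM = 17.2000 · √(1 − 0.8950) = 17.2000 · √0.1050 ≈ 17.2000 · 0.3240 ≈ 5.5727
SE_diff = √2 · SEM ≈ 7.8810

7.88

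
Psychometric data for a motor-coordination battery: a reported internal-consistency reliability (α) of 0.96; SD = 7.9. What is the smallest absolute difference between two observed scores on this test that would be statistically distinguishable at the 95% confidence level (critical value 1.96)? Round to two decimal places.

The standard error of measurement is 7.9000×√(1 − 0.9600) ≃ 7.9000×0.2000 ≃ 1.5800.
SE_diff = SEM × √2 ≃ 1.5800 × 1.4142 ≃ 2.2345
Minimum reliable difference = 1.96 × SE_diff ≃ 1.96 × 2.2345 ≃ 4.3795

4.38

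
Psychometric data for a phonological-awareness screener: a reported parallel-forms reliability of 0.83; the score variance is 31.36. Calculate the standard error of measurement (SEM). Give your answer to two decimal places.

2.31

SD = √31.36 ≈ 5.60000
SEM = 5.60000 · √(1 − 0.83000) = 5.60000 · √0.17000 ≈ 5.60000 · 0.41231 ≈ 2.30894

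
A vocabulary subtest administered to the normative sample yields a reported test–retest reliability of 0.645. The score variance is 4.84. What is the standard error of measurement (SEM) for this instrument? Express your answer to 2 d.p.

1.31

SD = √4.84 = 2.2000
SEM = 2.2000 * √(1 − 0.6450) = 2.2000 * √0.3550 ≃ 2.2000 * 0.5958 ≃ 1.3108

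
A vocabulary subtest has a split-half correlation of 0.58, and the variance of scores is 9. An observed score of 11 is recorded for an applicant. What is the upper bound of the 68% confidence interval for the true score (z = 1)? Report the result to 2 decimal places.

σ = 9^(1/2) = 3.0000
Spearman-Brown: r = 2(0.58) / (1 + 0.58) = 1.1600 / 1.5800 ≈ 0.7342
SEM = 3.0000 · √(1 − 0.7342) = 3.0000 · √0.2658 ≈ 3.0000 · 0.5156 ≈ 1.5467
Half-width = 1·1.5467 ≈ 1.5467
Upper bound: 11 + 1.5467 = 12.5467

12.55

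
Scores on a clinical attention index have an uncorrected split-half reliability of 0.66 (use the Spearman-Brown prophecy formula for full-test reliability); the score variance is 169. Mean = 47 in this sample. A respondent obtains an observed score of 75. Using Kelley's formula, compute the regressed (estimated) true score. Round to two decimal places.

r_full = 2·0.66 / (1 + 0.66) ≈ 0.795
Estimated true score = 0.795×75 + (1 − 0.795)×47 ≈ 69.265

69.27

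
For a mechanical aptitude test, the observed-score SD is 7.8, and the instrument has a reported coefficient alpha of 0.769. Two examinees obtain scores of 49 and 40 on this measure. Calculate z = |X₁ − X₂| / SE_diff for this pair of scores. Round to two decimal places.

The standard error of measurement is 7.8000×√(1 − 0.7690) ≈ 7.8000×0.4806 ≈ 3.7489.
SE_diff = √2 × SEM ≈ 5.3017
z = 9 / 5.3017 ≈ 1.6976

1.70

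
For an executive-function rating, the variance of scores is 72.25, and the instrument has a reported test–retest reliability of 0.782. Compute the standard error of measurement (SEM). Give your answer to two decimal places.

SD = √72.25 = 8.5000
SEM = 8.5000 × √(1 − 0.7820) = 8.5000 × √0.2180 ≈ 8.5000 × 0.4669 ≈ 3.9687

3.97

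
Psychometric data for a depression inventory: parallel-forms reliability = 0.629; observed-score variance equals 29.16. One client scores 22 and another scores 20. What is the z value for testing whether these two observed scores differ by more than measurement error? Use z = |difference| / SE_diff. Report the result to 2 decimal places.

SD = √29.16 = 5.4000
SEM = 5.4000 · √(1 − 0.6290) = 5.4000 · √0.3710 ≈ 5.4000 · 0.6091 ≈ 3.2891
Standard error of the difference = 3.2891·√2 ≈ 4.6515
z = 2 / 4.6515 ≈ 0.4300

0.43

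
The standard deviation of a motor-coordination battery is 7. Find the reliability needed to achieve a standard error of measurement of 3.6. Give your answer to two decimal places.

Required reliability = 1 − (SEM/SD)² = 1 − 0.264 ≈ 0.736

0.74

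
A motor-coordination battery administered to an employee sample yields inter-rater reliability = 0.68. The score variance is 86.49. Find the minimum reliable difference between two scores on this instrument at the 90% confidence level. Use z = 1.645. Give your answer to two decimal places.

SD = √86.49 = 9.30000
SEM = 9.30000·√(1 − 0.68000) ≃ 5.26087
Standard error of the difference = 5.26087·√2 ≃ 7.44000
Smallest detectable difference = 1.645·7.44000 ≃ 12.23880

12.24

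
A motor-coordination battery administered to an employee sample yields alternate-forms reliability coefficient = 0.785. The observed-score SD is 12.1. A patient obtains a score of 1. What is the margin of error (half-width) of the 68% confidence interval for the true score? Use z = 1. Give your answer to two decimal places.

5.61

SEM = 12.100·√(1 − 0.785) ≈ 5.611
Margin = 1 · 5.611 ≈ 5.611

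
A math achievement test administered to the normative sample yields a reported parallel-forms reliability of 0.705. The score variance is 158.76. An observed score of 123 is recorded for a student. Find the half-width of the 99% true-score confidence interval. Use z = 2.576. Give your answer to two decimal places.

17.63

SD = √158.76 ≈ 12.600
SEM = 12.600 × √(1 − 0.705) = 12.600 × √0.295 ≈ 12.600 × 0.543 ≈ 6.844
2.576 × SEM ≈ 17.629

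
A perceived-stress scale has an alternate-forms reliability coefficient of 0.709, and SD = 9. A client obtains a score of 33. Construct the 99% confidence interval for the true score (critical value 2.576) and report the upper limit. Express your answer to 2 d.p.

SEM = 9.00000*√(1 − 0.70900) ≈ 4.85500
Margin = 2.576 * 4.85500 ≈ 12.50647
Upper limit = 33 + 12.50647 ≈ 45.50647

45.51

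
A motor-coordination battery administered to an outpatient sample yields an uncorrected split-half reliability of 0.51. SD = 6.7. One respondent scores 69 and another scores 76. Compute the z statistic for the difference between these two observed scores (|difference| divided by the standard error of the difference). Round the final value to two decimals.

1.30

Full-length reliability (Spearman-Brown) = 2(0.51)/(1+0.51) ≈ 0.675
The standard error of measurement is 6.700*√(1 − 0.675) ≈ 6.700*0.570 ≈ 3.817.
SE_diff = √2 * SEM ≈ 5.398
z = |69 − 76| / 5.398 = 7 / 5.398 ≈ 1.297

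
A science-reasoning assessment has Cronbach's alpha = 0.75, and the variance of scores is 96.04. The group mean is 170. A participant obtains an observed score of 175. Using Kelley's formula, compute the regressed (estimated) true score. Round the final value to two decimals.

173.75

T̂ = 0.750(175) + 0.250(170) ≈ 173.750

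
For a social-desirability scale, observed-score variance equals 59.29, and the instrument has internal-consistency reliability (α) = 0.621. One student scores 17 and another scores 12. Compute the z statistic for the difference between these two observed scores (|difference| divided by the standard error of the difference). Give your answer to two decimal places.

0.75

SD = √59.29 ≈ 7.7000
SEM = 7.7000·√(1 − 0.6210) ≈ 4.7403
SE_diff = SEM · √2 ≈ 4.7403 · 1.4142 ≈ 6.7039
z = |17 − 12| / 6.7039 = 5 / 6.7039 ≈ 0.7458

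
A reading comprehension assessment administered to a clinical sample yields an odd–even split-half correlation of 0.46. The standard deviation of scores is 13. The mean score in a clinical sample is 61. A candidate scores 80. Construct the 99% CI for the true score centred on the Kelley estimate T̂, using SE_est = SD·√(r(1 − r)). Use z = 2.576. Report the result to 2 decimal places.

r_full = 2·0.46 / (1 + 0.46) ≃ 0.6301
T̂ = r·X + (1 − r)·M = 0.6301×80 + 0.3699×61 ≃ 50.4110 + 22.5616 ≃ 72.9726
SE_est = SD × √(r(1 − r)) = 13.0000 × √0.2331 ≃ 13.0000 × 0.4828 ≃ 6.2760
CI = 72.9726 ± 2.576 × 6.2760 → [56.8057, 89.1395]

[56.81, 89.14]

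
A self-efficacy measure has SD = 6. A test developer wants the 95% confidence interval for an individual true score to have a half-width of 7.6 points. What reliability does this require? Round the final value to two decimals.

Required SEM = 7.6 / 1.96 ≈ 3.878
r = 1 − (SEM / SD)² = 1 − (3.878 / 6)² ≈ 1 − 0.418 ≈ 0.582

0.58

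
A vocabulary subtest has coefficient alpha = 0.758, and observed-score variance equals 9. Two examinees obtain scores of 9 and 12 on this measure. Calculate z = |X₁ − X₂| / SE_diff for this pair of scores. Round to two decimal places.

1.44

SD = √9 ≈ 3.00000
SEM = 3.00000·√(1 − 0.75800) ≈ 1.47580
Standard error of the difference = 1.47580·√2 ≈ 2.08710
z = 3 / 2.08710 ≈ 1.43740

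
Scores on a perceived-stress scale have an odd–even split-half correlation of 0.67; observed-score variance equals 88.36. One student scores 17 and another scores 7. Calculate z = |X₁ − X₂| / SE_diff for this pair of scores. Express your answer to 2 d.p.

σ = 88.36^(1/2) = 9.4000
Spearman-Brown: r = 2(0.67) / (1 + 0.67) = 1.3400 / 1.6700 ≈ 0.8024
SEM = 9.4000 × √(1 − 0.8024) = 9.4000 × √0.1976 ≈ 9.4000 × 0.4445 ≈ 4.1786
SE_diff = √2 × SEM ≈ 5.9094
z = 10 / 5.9094 ≈ 1.6922

1.69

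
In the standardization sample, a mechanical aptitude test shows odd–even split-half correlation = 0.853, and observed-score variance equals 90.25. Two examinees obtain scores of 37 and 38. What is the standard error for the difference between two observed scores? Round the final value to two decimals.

σ = 90.25^(1/2) = 9.50000
r_full = 2·0.853 / (1 + 0.853) ≈ 0.92067
SEM = 9.50000*√(1 − 0.92067) ≈ 2.67574
SE_diff = SEM * √2 ≈ 2.67574 * 1.41421 ≈ 3.78407

3.78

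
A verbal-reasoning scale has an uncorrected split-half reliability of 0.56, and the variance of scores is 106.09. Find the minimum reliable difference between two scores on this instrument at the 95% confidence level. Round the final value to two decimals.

15.16

SD = √106.09 ≃ 10.3000
Full-length reliability (Spearman-Brown) = 2(0.56)/(1+0.56) ≃ 0.7179
The standard error of measurement is 10.3000*√(1 − 0.7179) ≃ 10.3000*0.5311 ≃ 5.4702.
Standard error of the difference = 5.4702·√2 ≃ 7.7360
Smallest detectable difference = 1.96*7.7360 ≃ 15.1626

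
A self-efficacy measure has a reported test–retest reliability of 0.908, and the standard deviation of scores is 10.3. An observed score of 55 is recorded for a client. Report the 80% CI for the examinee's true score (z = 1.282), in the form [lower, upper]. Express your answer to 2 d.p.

The standard error of measurement is 10.3000·√(1 − 0.9080) ≃ 10.3000·0.3033 ≃ 3.1241.
Margin = 1.282 · 3.1241 ≃ 4.0052
80% CI: 55 ± 4.0052 = [50.9948, 59.0052]

[50.99, 59.01]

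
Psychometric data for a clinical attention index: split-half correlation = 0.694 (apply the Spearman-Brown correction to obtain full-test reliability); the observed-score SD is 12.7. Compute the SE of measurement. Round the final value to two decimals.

5.40

r_full = 2·0.694 / (1 + 0.694) ≈ 0.819
The standard error of measurement is 12.700×√(1 − 0.819) ≈ 12.700×0.425 ≈ 5.398.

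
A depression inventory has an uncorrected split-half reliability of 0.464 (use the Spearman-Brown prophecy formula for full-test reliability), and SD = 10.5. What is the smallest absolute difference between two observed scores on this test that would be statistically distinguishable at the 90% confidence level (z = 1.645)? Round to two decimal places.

14.78

r_full = 2·0.464 / (1 + 0.464) ≈ 0.6339
The standard error of measurement is 10.5000×√(1 − 0.6339) ≈ 10.5000×0.6051 ≈ 6.3533.
SE_diff = √2 × SEM ≈ 8.9850
Minimum reliable difference = 1.645 × SE_diff ≈ 1.645 × 8.9850 ≈ 14.7803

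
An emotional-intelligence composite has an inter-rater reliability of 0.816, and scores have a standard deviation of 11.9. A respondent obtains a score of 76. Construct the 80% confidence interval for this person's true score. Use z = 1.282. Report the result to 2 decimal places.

SEM = 11.9000·√(1 − 0.8160) ≈ 5.1045
Margin = 1.282 · 5.1045 ≈ 6.5440
CI = 76 ± 6.5440 → [69.4560, 82.5440]

[69.46, 82.54]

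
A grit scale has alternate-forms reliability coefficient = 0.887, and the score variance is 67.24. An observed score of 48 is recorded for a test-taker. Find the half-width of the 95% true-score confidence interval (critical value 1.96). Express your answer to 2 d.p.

5.40

σ = 67.24^(1/2) = 8.20000
SEM = 8.20000 * √(1 − 0.88700) = 8.20000 * √0.11300 ≈ 8.20000 * 0.33615 ≈ 2.75647
Half-width = 1.96*2.75647 ≈ 5.40268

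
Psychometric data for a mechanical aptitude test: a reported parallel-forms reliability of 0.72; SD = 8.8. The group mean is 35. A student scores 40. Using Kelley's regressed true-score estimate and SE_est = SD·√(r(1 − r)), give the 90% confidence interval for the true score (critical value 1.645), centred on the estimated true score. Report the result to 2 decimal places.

[32.10, 45.10]

Estimated true score = 0.7200*40 + (1 − 0.7200)*35 ≈ 38.6000
SE_est = SD * √(r(1 − r)) = 8.8000 * √0.2016 ≈ 8.8000 * 0.4490 ≈ 3.9512
90% CI: 38.6000 ± 6.4997 ≈ (32.1003, 45.0997)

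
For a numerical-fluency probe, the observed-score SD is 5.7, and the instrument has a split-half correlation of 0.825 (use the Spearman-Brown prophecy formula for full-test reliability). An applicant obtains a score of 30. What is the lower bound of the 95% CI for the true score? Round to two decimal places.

Full-length reliability (Spearman-Brown) = 2(0.825)/(1+0.825) ≃ 0.904
SEM = 5.700·√(1 − 0.904) ≃ 1.765
1.96 · SEM ≃ 3.460
Lower limit = 30 − 3.460 ≃ 26.540

26.54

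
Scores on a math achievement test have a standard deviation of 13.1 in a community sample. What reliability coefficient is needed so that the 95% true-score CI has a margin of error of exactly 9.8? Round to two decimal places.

0.85

SEM needed = half-width / z = 9.8/1.96 ≃ 5.0000
r = 1 − (5.0000/13.1)² ≃ 1 − 0.1457 ≃ 0.8543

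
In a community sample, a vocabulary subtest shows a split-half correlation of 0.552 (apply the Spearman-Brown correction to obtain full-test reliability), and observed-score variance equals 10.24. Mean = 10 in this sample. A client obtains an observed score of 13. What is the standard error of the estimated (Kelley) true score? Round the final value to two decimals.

1.45

SD = √10.24 = 3.20000
Spearman-Brown: r = 2(0.552) / (1 + 0.552) = 1.10400 / 1.55200 ≈ 0.71134
SE_est = SD * √(r(1 − r)) = 3.20000 * √0.20534 ≈ 3.20000 * 0.45314 ≈ 1.45005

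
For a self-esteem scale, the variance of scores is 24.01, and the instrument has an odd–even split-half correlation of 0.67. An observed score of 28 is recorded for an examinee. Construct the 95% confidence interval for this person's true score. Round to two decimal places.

SD = √24.01 ≃ 4.900
Spearman-Brown: r = 2(0.67) / (1 + 0.67) = 1.340 / 1.670 ≃ 0.802
SEM = 4.900 · √(1 − 0.802) = 4.900 · √0.198 ≃ 4.900 · 0.445 ≃ 2.178
Half-width = 1.96·2.178 ≃ 4.269
Interval: (23.731, 32.269)

[23.73, 32.27]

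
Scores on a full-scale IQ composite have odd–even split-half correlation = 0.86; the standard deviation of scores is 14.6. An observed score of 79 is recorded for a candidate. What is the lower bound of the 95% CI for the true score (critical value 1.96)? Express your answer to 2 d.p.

Spearman-Brown: r = 2(0.86) / (1 + 0.86) = 1.7200 / 1.8600 ≈ 0.9247
The standard error of measurement is 14.6000×√(1 − 0.9247) ≈ 14.6000×0.2744 ≈ 4.0055.
Margin = 1.96 × 4.0055 ≈ 7.8508
Lower limit = 79 − 7.8508 ≈ 71.1492

71.15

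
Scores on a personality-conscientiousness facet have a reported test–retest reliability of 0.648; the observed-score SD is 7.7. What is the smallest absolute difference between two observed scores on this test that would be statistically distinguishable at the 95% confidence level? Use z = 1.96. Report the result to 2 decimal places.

12.66

SEM = 7.7000·√(1 − 0.6480) ≈ 4.5684
SE_diff = √2 · SEM ≈ 6.4607
Smallest detectable difference = 1.96·6.4607 ≈ 12.6629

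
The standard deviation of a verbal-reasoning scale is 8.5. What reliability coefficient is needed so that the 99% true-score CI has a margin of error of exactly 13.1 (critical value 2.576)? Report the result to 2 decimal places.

SEM needed = half-width / z = 13.1/2.576 ≃ 5.085
Required reliability = 1 − (SEM/SD)² = 1 − 0.358 ≃ 0.642

0.64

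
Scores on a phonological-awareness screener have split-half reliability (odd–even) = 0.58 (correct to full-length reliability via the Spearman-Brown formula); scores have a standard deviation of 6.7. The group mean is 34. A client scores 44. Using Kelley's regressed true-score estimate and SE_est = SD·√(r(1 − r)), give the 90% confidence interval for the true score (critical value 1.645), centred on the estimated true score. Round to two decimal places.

r_full = 2·0.58 / (1 + 0.58) ≈ 0.7342
Estimated true score = 0.7342×44 + (1 − 0.7342)×34 ≈ 41.3418
SE_est = SD × √(r(1 − r)) = 6.7000 × √0.1952 ≈ 6.7000 × 0.4418 ≈ 2.9599
90% CI: 41.3418 ± 4.8690 ≈ (36.4728, 46.2107)

[36.47, 46.21]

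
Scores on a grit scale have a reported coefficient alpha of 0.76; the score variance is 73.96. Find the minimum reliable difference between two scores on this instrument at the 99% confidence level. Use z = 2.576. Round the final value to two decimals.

SD = √73.96 = 8.6000
SEM = 8.6000 * √(1 − 0.7600) = 8.6000 * √0.2400 ≃ 8.6000 * 0.4899 ≃ 4.2131
SE_diff = √2 * SEM ≃ 5.9583
Smallest detectable difference = 2.576*5.9583 ≃ 15.3485

15.35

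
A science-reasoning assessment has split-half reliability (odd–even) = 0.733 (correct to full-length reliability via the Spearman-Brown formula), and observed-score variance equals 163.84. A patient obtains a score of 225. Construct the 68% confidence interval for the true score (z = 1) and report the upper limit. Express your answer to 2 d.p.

SD = √163.84 = 12.8000
Spearman-Brown: r = 2(0.733) / (1 + 0.733) = 1.4660 / 1.7330 ≃ 0.8459
SEM = 12.8000 * √(1 − 0.8459) = 12.8000 * √0.1541 ≃ 12.8000 * 0.3925 ≃ 5.0242
1 * SEM ≃ 5.0242
Upper bound: 225 + 5.0242 = 230.0242

230.02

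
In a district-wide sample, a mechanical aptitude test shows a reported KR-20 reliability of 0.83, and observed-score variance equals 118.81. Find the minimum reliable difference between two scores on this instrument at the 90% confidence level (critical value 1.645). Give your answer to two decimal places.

SD = √118.81 = 10.9000
The standard error of measurement is 10.9000·√(1 − 0.8300) ≈ 10.9000·0.4123 ≈ 4.4942.
Standard error of the difference = 4.4942·√2 ≈ 6.3557
Minimum reliable difference = 1.645 · SE_diff ≈ 1.645 · 6.3557 ≈ 10.4552

10.46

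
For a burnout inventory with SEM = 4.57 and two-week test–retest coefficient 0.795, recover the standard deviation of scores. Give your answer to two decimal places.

10.09

SD = 4.57 / √(1 − 0.795) ≈ 10.093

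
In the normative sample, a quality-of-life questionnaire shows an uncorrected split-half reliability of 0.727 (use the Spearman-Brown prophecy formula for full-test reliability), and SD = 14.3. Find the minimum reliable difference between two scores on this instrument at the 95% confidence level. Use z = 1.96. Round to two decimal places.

Spearman-Brown: r = 2(0.727) / (1 + 0.727) = 1.4540 / 1.7270 ≈ 0.8419
SEM = 14.3000×√(1 − 0.8419) ≈ 5.6855
SE_diff = SEM × √2 ≈ 5.6855 × 1.4142 ≈ 8.0406
Smallest detectable difference = 1.96×8.0406 ≈ 15.7595

15.76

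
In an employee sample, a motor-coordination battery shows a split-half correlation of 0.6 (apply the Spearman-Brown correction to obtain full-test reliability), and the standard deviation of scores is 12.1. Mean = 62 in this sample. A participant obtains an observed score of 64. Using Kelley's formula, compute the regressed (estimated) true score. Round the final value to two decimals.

r_full = 2·0.6 / (1 + 0.6) ≈ 0.7500
T̂ = 0.7500(64) + 0.2500(62) ≈ 63.5000

63.50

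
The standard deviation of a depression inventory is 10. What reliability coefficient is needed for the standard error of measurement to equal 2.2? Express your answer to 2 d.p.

0.95

Required reliability = 1 − (SEM/SD)² = 1 − 0.04840 ≈ 0.95160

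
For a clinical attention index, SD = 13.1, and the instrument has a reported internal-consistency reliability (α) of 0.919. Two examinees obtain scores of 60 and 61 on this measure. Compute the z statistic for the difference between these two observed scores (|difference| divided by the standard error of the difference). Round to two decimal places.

0.19

The standard error of measurement is 13.100·√(1 − 0.919) ≈ 13.100·0.285 ≈ 3.728.
SE_diff = SEM · √2 ≈ 3.728 · 1.414 ≈ 5.273
z = 1 / 5.273 ≈ 0.190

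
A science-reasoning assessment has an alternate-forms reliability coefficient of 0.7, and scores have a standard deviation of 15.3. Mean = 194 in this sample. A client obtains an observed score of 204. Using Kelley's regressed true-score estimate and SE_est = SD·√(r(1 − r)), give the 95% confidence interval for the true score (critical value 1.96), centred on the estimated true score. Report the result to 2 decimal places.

[187.26, 214.74]

T̂ = 0.700(204) + 0.300(194) ≈ 201.000
SE_est = 15.300·√[r(1 − r)] ≈ 7.011
CI = 201.000 ± 1.96 × 7.011 → [187.258, 214.742]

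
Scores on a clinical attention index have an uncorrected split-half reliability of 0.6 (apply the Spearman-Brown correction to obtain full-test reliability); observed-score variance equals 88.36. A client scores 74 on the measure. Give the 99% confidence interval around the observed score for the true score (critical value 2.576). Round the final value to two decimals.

[61.89, 86.11]

SD = √88.36 ≈ 9.400
Spearman-Brown: r = 2(0.6) / (1 + 0.6) = 1.200 / 1.600 ≈ 0.750
SEM = 9.400×√(1 − 0.750) ≈ 4.700
Half-width = 2.576×4.700 ≈ 12.107
99% CI: 74 ± 12.107 = [61.893, 86.107]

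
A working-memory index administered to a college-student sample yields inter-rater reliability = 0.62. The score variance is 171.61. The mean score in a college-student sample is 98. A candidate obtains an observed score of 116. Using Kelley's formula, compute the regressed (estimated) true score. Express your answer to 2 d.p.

Estimated true score = 0.6200·116 + (1 − 0.6200)·98 ≈ 109.1600

109.16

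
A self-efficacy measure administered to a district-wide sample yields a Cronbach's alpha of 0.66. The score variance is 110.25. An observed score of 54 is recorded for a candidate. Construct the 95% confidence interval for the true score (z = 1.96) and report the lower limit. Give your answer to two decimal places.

SD = √110.25 = 10.500
SEM = 10.500*√(1 − 0.660) ≃ 6.122
Half-width = 1.96*6.122 ≃ 12.000
Lower bound: 54 − 12.000 = 42.000

42.00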